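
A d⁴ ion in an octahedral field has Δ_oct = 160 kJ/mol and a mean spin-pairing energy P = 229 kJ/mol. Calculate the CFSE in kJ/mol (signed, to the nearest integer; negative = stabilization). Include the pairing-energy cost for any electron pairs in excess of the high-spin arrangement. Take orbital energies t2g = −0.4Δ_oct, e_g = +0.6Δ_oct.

Here Δ_oct < P (160 < 229), so the high-spin state is favoured.
Filling d⁴ accordingly: t2g^3 e_g^1.
Orbital CFSE = -0.6Δ_oct = -0.6 × 160 = -96 kJ/mol.
High-spin has no excess pairs, so no pairing correction applies.

-96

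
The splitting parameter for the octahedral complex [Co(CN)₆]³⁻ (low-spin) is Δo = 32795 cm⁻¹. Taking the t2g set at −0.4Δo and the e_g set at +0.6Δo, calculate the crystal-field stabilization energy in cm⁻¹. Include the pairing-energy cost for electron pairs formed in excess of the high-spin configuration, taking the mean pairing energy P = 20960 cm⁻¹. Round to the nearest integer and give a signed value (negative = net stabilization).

Each CN⁻ contributes -1; 6 × (-1) = -6. With overall charge -3, Co is in the +3 oxidation state.
Co³⁺: group 9, so d-count = 9 − 3 = 6.
Configuration: t2g^6 e_g^0.
The orbital stabilization is -2.4Δo = -2.4 × 32795 = -78708 cm⁻¹.
High-spin d⁶ would be t2g^4 e_g^2 with 1 pair; low-spin has 3, so 2 excess pairs cost +2P = +41920 cm⁻¹.
Overall CFSE = -78708 + 41920 = -36788 cm⁻¹.

-36788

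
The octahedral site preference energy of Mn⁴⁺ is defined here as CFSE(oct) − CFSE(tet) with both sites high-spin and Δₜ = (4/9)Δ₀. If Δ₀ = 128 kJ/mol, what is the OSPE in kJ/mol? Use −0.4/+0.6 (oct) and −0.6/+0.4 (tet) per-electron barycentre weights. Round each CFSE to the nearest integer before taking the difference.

-108

Mn is in group 7, so Mn⁴⁺ is d³ (7 − 4 = 3).
Octahedral high-spin t₂g³ eg⁰: CFSE = -1.2 × 128 = -154 kJ/mol.
Tetrahedral: e² t₂¹, CFSE = 2(−0.6) + 1(+0.4) = -0.8Δₜ = -0.8 × (4/9) × 128 = -46 kJ/mol.
OSPE = CFSE(oct) − CFSE(tet) = -154 − (-46) = -108 kJ/mol.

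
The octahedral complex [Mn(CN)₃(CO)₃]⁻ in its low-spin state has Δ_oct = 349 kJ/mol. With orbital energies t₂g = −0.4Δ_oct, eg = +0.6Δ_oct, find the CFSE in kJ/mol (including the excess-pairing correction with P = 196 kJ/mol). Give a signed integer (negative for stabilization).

Ligand charges: 3×(-1) from CN⁻ and 3×(+0) from CO sum to -3; with overall charge -1, Mn is +2.
Mn is in group 7, so Mn²⁺ is d⁵ (7 − 2 = 5).
Electron filling gives t₂g⁵ eg⁰.
CFSE(orbital) = 5×(-0.4Δ_oct) + 0×(0.6Δ_oct) = -2.0Δ_oct; with Δ_oct = 349 kJ/mol that is -698 kJ/mol.
Relative to high-spin t₂g³ eg² (0 paired), the low-spin configuration has 2 additional pairs, contributing +2 × 196 = +392 kJ/mol.
Combining: -698 + 392 = -306 kJ/mol.

-306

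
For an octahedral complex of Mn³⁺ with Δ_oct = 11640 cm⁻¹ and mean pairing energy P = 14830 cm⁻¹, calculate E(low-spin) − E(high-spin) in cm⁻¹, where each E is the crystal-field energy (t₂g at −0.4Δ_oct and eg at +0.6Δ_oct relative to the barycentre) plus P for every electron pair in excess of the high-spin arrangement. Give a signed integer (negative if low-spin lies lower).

3190

Mn is in group 7, so Mn³⁺ is d⁴ (7 − 3 = 4).
In the high-spin limit (t₂g³ eg¹) the orbital term is -0.6Δ_oct = -6984 cm⁻¹, with no excess pairing.
Low-spin: t₂g⁴ eg⁰, orbital CFSE = -1.6Δ_oct = -18624 cm⁻¹; plus 1 excess pair × P = +14830 cm⁻¹; total -3794 cm⁻¹.
Thus E(LS) − E(HS) = 3190 cm⁻¹.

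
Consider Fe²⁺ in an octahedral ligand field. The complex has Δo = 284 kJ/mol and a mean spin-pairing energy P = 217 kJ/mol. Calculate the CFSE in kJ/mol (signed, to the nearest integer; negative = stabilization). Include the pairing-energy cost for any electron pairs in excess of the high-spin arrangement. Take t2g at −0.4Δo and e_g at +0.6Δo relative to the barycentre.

-248

Fe sits in group 8; removing 2 electrons leaves Fe²⁺ with 8 − 2 = 6 d electrons.
Δo > P, so pairing is preferred: the ground state is low-spin.
That gives t2g^6 e_g^0.
Orbital CFSE = -2.4Δo = -2.4 × 284 = -682 kJ/mol.
Excess pairs vs high-spin: 3 − 1 = 2; pairing cost = +434 kJ/mol.
Net CFSE = -682 + 434 = -248 kJ/mol.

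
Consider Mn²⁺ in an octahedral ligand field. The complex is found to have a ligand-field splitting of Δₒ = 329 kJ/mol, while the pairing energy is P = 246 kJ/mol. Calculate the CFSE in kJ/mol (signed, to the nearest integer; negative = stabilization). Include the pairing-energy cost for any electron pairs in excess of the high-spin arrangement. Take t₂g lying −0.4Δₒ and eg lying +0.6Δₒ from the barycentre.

-166

Mn is in group 7, so Mn²⁺ is d⁵ (7 − 2 = 5).
Here Δₒ > P (329 > 246), so the low-spin state is favoured.
That gives t₂g⁵ eg⁰.
Orbital CFSE = -2.0Δₒ = -2.0 × 329 = -658 kJ/mol.
Excess pairs vs high-spin: 2 − 0 = 2; pairing cost = +492 kJ/mol.
Net CFSE = -658 + 492 = -166 kJ/mol.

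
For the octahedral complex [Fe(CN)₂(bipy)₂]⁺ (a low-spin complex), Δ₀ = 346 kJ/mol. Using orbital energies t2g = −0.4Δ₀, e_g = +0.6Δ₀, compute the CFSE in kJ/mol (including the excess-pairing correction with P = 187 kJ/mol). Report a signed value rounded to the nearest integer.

Ligand charges: 2×(-1) from CN⁻ and 2×(+0) from bipy sum to -2; with overall charge +1, Fe is +3.
Fe is in group 8, so Fe³⁺ is d⁵ (8 − 3 = 5).
Configuration: t2g^5 e_g^0.
Orbital CFSE = 5(-0.4) + 0(0.6) = -2.0Δ₀ = -2.0 × 346 = -692 kJ/mol.
Pairing penalty: 2 pairs vs 0 in the high-spin reference → 2 extra × P = 374 kJ/mol.
Net CFSE = -692 + 374 = -318 kJ/mol.

-318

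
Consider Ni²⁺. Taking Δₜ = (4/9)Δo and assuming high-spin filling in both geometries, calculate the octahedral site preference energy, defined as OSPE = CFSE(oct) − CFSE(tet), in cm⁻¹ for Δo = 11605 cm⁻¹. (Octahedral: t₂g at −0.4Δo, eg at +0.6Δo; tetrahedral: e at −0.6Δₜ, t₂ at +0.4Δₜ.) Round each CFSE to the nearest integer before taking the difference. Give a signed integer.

-9800

Group 10 minus oxidation state +2 gives a d⁸ configuration for Ni²⁺.
In an octahedral site d⁸ (HS) is t2g^6 e_g^2, giving CFSE(oct) = -1.2Δo = -13926 cm⁻¹.
In a tetrahedral site the filling is e^4 t2^4: CFSE(tet) = -0.8Δₜ = -0.8 × (4/9)(11605) = -4126 cm⁻¹.
Subtracting, OSPE = -13926 − (-4126) = -9800 cm⁻¹.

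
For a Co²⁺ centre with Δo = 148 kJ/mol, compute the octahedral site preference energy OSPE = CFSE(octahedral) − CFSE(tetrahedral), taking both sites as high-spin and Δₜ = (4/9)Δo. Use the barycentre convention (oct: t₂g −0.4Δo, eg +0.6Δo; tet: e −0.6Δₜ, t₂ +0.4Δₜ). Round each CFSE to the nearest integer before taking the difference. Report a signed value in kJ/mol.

Co²⁺: group 9, so d-count = 9 − 2 = 7.
Octahedral (high-spin): t₂g⁵ eg², CFSE = 5(−0.4) + 2(+0.6) = -0.8Δo = -0.8 × 148 = -118 kJ/mol.
Tetrahedral: e⁴ t₂³, CFSE = 4(−0.6) + 3(+0.4) = -1.2Δₜ = -1.2 × (4/9) × 148 = -79 kJ/mol.
OSPE = -118 − (-79) = -39 kJ/mol.

-39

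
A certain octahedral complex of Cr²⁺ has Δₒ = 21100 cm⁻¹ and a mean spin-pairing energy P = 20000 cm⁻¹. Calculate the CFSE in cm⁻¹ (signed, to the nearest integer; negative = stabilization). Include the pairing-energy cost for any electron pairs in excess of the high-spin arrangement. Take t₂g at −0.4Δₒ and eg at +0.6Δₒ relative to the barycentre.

-13760

Cr sits in group 6; removing 2 electrons leaves Cr²⁺ with 6 − 2 = 4 d electrons.
With Δₒ > P the complex is low-spin.
Filling d⁴ accordingly: t₂g⁴ eg⁰.
Orbital CFSE = -1.6Δₒ = -1.6 × 21100 = -33760 cm⁻¹.
Excess pairs vs high-spin: 1 − 0 = 1; pairing cost = +20000 cm⁻¹.
Net CFSE = -33760 + 20000 = -13760 cm⁻¹.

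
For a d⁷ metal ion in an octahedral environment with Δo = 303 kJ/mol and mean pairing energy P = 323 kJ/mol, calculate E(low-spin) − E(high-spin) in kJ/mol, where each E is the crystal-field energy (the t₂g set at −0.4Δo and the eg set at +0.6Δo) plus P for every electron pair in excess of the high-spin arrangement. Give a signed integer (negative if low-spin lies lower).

High-spin: t₂g⁵ eg², CFSE = -0.8Δo = -242 kJ/mol.
Low-spin: t₂g⁶ eg¹, orbital CFSE = -1.8Δo = -545 kJ/mol; plus 1 excess pair × P = +323 kJ/mol; total -222 kJ/mol.
The difference is -222 − (-242) = 20 kJ/mol, so high-spin lies lower.

20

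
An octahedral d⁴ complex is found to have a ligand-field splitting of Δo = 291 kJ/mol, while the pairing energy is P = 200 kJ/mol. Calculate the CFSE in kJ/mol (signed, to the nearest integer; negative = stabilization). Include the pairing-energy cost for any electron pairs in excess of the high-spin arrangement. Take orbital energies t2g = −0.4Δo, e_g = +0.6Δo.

-266

Since Δo = 291 kJ/mol > P = 200 kJ/mol, the complex adopts the low-spin configuration.
That gives t2g^4 e_g^0.
Orbital CFSE = -1.6Δo = -1.6 × 291 = -466 kJ/mol.
Excess pairs vs high-spin: 1 − 0 = 1; pairing cost = +200 kJ/mol.
Net CFSE = -466 + 200 = -266 kJ/mol.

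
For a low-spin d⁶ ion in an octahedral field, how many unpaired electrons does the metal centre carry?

0

Configuration: t₂g⁶ eg⁰, giving 0 unpaired electrons.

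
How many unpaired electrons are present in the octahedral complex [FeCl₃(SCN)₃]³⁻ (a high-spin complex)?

Ligand charges: 3×(-1) from Cl⁻ and 3×(-1) from SCN⁻ sum to -6; with overall charge -3, Fe is +3.
Group 8 minus oxidation state +3 gives a d⁵ configuration for Fe³⁺.
Configuration: t₂g³ eg², giving 5 unpaired electrons.

5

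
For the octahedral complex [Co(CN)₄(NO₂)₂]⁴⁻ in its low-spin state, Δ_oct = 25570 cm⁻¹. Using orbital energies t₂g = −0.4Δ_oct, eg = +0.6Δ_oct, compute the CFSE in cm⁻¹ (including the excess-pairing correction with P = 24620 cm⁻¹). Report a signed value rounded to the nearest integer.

-21406

Ligand charges: 4×(-1) from CN⁻ and 2×(-1) from NO₂⁻ sum to -6; with overall charge -4, Co is +2.
Group 9 minus oxidation state +2 gives a d⁷ configuration for Co²⁺.
The d⁷ electrons fill as t₂g⁶ eg¹.
CFSE(orbital) = 6×(-0.4Δ_oct) + 1×(0.6Δ_oct) = -1.8Δ_oct; with Δ_oct = 25570 cm⁻¹ that is -46026 cm⁻¹.
Relative to high-spin t₂g⁵ eg² (2 paired), the low-spin configuration has 1 additional pair, contributing +1 × 24620 = +24620 cm⁻¹.
Combining: -46026 + 24620 = -21406 cm⁻¹.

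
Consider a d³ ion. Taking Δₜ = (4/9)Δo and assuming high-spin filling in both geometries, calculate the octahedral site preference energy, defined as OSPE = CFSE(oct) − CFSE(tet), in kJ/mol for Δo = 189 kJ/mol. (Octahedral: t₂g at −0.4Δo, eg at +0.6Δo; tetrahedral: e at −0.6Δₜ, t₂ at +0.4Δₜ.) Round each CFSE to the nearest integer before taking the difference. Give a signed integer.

-160

Octahedral high-spin t₂g³ eg⁰: CFSE = -1.2 × 189 = -227 kJ/mol.
Tetrahedral: e² t₂¹, CFSE = 2(−0.6) + 1(+0.4) = -0.8Δₜ = -0.8 × (4/9) × 189 = -67 kJ/mol.
OSPE = -227 − (-67) = -160 kJ/mol.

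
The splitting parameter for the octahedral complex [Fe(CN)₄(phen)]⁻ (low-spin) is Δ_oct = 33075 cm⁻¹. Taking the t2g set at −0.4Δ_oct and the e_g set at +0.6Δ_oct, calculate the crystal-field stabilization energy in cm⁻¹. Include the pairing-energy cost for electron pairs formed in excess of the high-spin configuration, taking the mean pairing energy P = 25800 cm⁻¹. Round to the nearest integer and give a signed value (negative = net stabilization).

Ligand charges: 4×(-1) from CN⁻ and 1×(+0) from phen sum to -4; with overall charge -1, Fe is +3.
Group 8 minus oxidation state +3 gives a d⁵ configuration for Fe³⁺.
The d⁵ electrons fill as t2g^5 e_g^0.
The orbital stabilization is -2.0Δ_oct = -2.0 × 33075 = -66150 cm⁻¹.
High-spin d⁵ would be t2g^3 e_g^2 with 0 pairs; low-spin has 2, so 2 excess pairs cost +2P = +51600 cm⁻¹.
Net CFSE = -66150 + 51600 = -14550 cm⁻¹.

-14550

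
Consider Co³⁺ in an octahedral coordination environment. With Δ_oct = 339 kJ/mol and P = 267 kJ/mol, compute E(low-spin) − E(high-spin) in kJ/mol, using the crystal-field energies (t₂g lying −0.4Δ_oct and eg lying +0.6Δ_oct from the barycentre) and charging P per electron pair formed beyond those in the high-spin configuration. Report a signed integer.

Group 9 minus oxidation state +3 gives a d⁶ configuration for Co³⁺.
High-spin d⁶ fills as t₂g⁴ eg² with CFSE 4(−0.4) + 2(+0.6) = -0.4Δ_oct = -136 kJ/mol.
Low-spin t₂g⁶ eg⁰ gives -2.4Δ_oct = -814 kJ/mol, but forming 2 extra pairs costs 2P = 534 kJ/mol, so E(LS) = -814 + 534 = -280 kJ/mol.
The difference is -280 − (-136) = -144 kJ/mol, so low-spin lies lower.

-144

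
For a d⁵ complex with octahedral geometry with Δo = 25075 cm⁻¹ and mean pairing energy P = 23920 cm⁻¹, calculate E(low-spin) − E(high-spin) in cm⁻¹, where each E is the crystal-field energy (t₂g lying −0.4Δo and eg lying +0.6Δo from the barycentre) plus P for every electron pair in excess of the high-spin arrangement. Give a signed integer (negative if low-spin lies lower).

-2310

In the high-spin limit (t₂g³ eg²) the orbital term is 0.0Δo = 0 cm⁻¹, with no excess pairing.
Low-spin t₂g⁵ eg⁰ gives -2.0Δo = -50150 cm⁻¹, but forming 2 extra pairs costs 2P = 47840 cm⁻¹, so E(LS) = -50150 + 47840 = -2310 cm⁻¹.
E(LS) − E(HS) = -2310 − (0) = -2310 cm⁻¹.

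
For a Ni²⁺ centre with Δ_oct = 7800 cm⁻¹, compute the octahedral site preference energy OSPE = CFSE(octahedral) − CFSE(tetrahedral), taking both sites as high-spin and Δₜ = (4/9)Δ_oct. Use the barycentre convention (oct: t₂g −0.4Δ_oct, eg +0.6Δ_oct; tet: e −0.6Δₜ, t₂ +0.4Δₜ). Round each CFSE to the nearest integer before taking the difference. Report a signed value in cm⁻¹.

-6587

Ni sits in group 10; removing 2 electrons leaves Ni²⁺ with 10 − 2 = 8 d electrons.
In an octahedral site d⁸ (HS) is t₂g⁶ eg², giving CFSE(oct) = -1.2Δ_oct = -9360 cm⁻¹.
In a tetrahedral site the filling is e⁴ t₂⁴: CFSE(tet) = -0.8Δₜ = -0.8 × (4/9)(7800) = -2773 cm⁻¹.
OSPE = CFSE(oct) − CFSE(tet) = -9360 − (-2773) = -6587 cm⁻¹.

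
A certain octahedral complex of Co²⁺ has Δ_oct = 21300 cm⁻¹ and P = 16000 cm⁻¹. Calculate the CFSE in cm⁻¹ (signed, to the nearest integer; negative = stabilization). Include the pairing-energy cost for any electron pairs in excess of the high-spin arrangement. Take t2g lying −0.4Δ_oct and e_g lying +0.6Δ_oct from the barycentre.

Group 9 minus oxidation state +2 gives a d⁷ configuration for Co²⁺.
Δ_oct > P, so pairing is preferred: the ground state is low-spin.
Filling d⁷ accordingly: t2g^6 e_g^1.
Orbital CFSE = -1.8Δ_oct = -1.8 × 21300 = -38340 cm⁻¹.
Excess pairs vs high-spin: 3 − 2 = 1; pairing cost = +16000 cm⁻¹.
Net CFSE = -38340 + 16000 = -22340 cm⁻¹.

-22340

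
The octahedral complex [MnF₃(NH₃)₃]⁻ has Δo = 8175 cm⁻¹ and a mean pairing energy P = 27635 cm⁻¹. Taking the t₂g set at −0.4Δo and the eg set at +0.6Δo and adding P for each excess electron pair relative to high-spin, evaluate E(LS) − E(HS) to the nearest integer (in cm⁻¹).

Ligand charges: 3×(-1) from F⁻ and 3×(+0) from NH₃ sum to -3; with overall charge -1, Mn is +2.
Group 7 minus oxidation state +2 gives a d⁵ configuration for Mn²⁺.
High-spin: t₂g³ eg², CFSE = 0.0Δo = 0 cm⁻¹.
For low-spin the configuration is t₂g⁵ eg⁰: orbital energy -2.0 × 8175 = -16350 cm⁻¹, and 2 additional pairs relative to high-spin add 55270 cm⁻¹, giving 38920 cm⁻¹.
Thus E(LS) − E(HS) = 38920 cm⁻¹.

38920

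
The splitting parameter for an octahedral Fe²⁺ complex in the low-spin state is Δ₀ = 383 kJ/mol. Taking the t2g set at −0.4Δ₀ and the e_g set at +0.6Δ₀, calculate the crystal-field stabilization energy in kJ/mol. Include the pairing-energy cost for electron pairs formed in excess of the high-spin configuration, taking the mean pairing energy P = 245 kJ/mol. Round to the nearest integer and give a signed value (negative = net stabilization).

-429

Fe is in group 8, so Fe²⁺ is d⁶ (8 − 2 = 6).
Electron filling gives t2g^6 e_g^0.
Orbital CFSE = 6(-0.4) + 0(0.6) = -2.4Δ₀ = -2.4 × 383 = -919 kJ/mol.
High-spin d⁶ would be t2g^4 e_g^2 with 1 pair; low-spin has 3, so 2 excess pairs cost +2P = +490 kJ/mol.
Combining: -919 + 490 = -429 kJ/mol.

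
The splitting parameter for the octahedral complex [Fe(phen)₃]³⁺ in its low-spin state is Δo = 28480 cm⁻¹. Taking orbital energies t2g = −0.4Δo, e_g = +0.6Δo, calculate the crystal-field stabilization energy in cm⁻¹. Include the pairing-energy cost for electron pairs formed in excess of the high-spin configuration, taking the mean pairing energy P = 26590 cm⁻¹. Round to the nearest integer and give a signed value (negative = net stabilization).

phen is neutral, so the +3 overall charge sits on Fe: oxidation state +3.
Fe sits in group 8; removing 3 electrons leaves Fe³⁺ with 8 − 3 = 5 d electrons.
Electron filling gives t2g^5 e_g^0.
Orbital CFSE = 5(-0.4) + 0(0.6) = -2.0Δo = -2.0 × 28480 = -56960 cm⁻¹.
Relative to high-spin t2g^3 e_g^2 (0 paired), the low-spin configuration has 2 additional pairs, contributing +2 × 26590 = +53180 cm⁻¹.
Overall CFSE = -56960 + 53180 = -3780 cm⁻¹.

-3780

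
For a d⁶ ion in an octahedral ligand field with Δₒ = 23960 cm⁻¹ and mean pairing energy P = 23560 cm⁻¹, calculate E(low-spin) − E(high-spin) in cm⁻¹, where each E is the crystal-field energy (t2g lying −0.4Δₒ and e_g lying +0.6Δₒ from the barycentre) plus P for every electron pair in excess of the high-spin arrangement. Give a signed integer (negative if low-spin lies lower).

-800

In the high-spin limit (t2g^4 e_g^2) the orbital term is -0.4Δₒ = -9584 cm⁻¹, with no excess pairing.
Low-spin t2g^6 e_g^0 gives -2.4Δₒ = -57504 cm⁻¹, but forming 2 extra pairs costs 2P = 47120 cm⁻¹, so E(LS) = -57504 + 47120 = -10384 cm⁻¹.
Thus E(LS) − E(HS) = -800 cm⁻¹.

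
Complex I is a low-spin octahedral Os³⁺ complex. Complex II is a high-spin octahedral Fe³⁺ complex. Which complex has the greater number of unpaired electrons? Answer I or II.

II

I: Group 8 minus oxidation state +3 gives a d⁵ configuration for Os³⁺; t₂g⁵ eg⁰ → 1 unpaired.
II: Group 8 minus oxidation state +3 gives a d⁵ configuration for Fe³⁺; t2g^3 e_g^2 → 5 unpaired.
So II has more unpaired electrons.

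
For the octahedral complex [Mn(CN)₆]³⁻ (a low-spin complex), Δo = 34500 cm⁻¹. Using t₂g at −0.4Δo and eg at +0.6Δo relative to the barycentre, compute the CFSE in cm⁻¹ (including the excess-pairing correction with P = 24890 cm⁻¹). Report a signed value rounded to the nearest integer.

Each CN⁻ contributes -1; 6 × (-1) = -6. With overall charge -3, Mn is in the +3 oxidation state.
Mn is in group 7, so Mn³⁺ is d⁴ (7 − 3 = 4).
The d⁴ electrons fill as t₂g⁴ eg⁰.
Orbital CFSE = 4(-0.4) + 0(0.6) = -1.6Δo = -1.6 × 34500 = -55200 cm⁻¹.
Relative to high-spin t₂g³ eg¹ (0 paired), the low-spin configuration has 1 additional pair, contributing +1 × 24890 = +24890 cm⁻¹.
Combining: -55200 + 24890 = -30310 cm⁻¹.

-30310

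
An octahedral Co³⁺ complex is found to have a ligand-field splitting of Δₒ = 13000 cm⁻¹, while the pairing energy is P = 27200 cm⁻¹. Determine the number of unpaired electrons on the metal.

Co is in group 9, so Co³⁺ is d⁶ (9 − 3 = 6).
Since Δₒ = 13000 cm⁻¹ < P = 27200 cm⁻¹, the complex adopts the high-spin configuration.
That gives t2g^4 e_g^2.
Unpaired electrons: 4.

4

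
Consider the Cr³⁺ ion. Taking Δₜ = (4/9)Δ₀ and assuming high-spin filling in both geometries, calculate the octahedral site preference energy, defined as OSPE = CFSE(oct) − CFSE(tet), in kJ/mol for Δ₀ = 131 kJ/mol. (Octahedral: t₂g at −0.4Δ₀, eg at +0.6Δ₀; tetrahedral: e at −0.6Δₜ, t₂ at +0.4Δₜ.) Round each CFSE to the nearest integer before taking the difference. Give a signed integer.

Group 6 minus oxidation state +3 gives a d³ configuration for Cr³⁺.
Octahedral (high-spin): t₂g³ eg⁰, CFSE = 3(−0.4) + 0(+0.6) = -1.2Δ₀ = -1.2 × 131 = -157 kJ/mol.
Tetrahedral: e² t₂¹, CFSE = 2(−0.6) + 1(+0.4) = -0.8Δₜ = -0.8 × (4/9) × 131 = -47 kJ/mol.
OSPE = -157 − (-47) = -110 kJ/mol.

-110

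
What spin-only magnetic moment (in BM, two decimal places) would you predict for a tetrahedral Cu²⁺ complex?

Cu²⁺: group 11, so d-count = 11 − 2 = 9.
Tetrahedral splitting is small, so the complex is high-spin.
Configuration: e⁴ t₂⁵ → 1 unpaired electron.
μ(spin-only) = √[1(1+2)] = √3 ≈ 1.73 BM.

1.73 BM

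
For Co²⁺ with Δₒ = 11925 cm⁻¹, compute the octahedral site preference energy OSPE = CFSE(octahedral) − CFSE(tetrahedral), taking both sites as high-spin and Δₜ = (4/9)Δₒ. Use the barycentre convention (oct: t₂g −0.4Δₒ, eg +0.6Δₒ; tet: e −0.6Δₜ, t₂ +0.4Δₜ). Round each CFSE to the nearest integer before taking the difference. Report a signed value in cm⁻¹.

Co sits in group 9; removing 2 electrons leaves Co²⁺ with 9 − 2 = 7 d electrons.
Octahedral high-spin t₂g⁵ eg²: CFSE = -0.8 × 11925 = -9540 cm⁻¹.
Tetrahedral: e⁴ t₂³, CFSE = 4(−0.6) + 3(+0.4) = -1.2Δₜ = -1.2 × (4/9) × 11925 = -6360 cm⁻¹.
Subtracting, OSPE = -9540 − (-6360) = -3180 cm⁻¹.

-3180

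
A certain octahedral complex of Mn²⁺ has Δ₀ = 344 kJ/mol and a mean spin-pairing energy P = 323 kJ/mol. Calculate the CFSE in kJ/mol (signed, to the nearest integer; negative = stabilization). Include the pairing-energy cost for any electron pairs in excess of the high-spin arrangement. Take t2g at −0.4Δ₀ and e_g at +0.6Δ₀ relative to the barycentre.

Mn²⁺: group 7, so d-count = 7 − 2 = 5.
Δ₀ > P, so pairing is preferred: the ground state is low-spin.
Configuration: t2g^5 e_g^0.
Orbital CFSE = -2.0Δ₀ = -2.0 × 344 = -688 kJ/mol.
Excess pairs vs high-spin: 2 − 0 = 2; pairing cost = +646 kJ/mol.
Net CFSE = -688 + 646 = -42 kJ/mol.

-42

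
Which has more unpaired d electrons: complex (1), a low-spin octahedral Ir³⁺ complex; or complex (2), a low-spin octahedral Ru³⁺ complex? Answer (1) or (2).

(2)

(1): Ir sits in group 9; removing 3 electrons leaves Ir³⁺ with 9 − 3 = 6 d electrons; t₂g⁶ eg⁰ → 0 unpaired.
(2): Group 8 minus oxidation state +3 gives a d⁵ configuration for Ru³⁺; t₂g⁵ eg⁰ → 1 unpaired.
So (2) has more unpaired electrons.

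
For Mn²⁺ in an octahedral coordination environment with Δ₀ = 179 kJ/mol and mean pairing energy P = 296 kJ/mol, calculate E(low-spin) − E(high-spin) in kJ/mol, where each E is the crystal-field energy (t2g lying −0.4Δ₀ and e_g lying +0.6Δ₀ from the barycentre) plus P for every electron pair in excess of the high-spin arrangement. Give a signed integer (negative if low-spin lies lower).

234

Group 7 minus oxidation state +2 gives a d⁵ configuration for Mn²⁺.
High-spin: t2g^3 e_g^2, CFSE = 0.0Δ₀ = 0 kJ/mol.
Low-spin: t2g^5 e_g^0, orbital CFSE = -2.0Δ₀ = -358 kJ/mol; plus 2 excess pairs × P = +592 kJ/mol; total 234 kJ/mol.
Thus E(LS) − E(HS) = 234 kJ/mol.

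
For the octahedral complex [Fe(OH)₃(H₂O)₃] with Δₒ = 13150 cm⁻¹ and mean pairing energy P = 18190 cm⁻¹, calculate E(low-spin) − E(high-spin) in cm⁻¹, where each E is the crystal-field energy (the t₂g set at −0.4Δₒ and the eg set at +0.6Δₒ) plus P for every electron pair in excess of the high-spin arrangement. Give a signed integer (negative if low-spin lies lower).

Ligand charges: 3×(-1) from OH⁻ and 3×(+0) from H₂O sum to -3; with overall charge +0, Fe is +3.
Fe sits in group 8; removing 3 electrons leaves Fe³⁺ with 8 − 3 = 5 d electrons.
High-spin: t₂g³ eg², CFSE = 0.0Δₒ = 0 cm⁻¹.
For low-spin the configuration is t₂g⁵ eg⁰: orbital energy -2.0 × 13150 = -26300 cm⁻¹, and 2 additional pairs relative to high-spin add 36380 cm⁻¹, giving 10080 cm⁻¹.
E(LS) − E(HS) = 10080 − (0) = 10080 cm⁻¹.

10080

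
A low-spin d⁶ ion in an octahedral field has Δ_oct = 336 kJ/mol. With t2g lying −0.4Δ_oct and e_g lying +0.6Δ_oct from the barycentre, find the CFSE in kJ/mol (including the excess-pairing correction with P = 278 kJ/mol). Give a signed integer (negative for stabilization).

The d⁶ electrons fill as t2g^6 e_g^0.
CFSE(orbital) = 6×(-0.4Δ_oct) + 0×(0.6Δ_oct) = -2.4Δ_oct; with Δ_oct = 336 kJ/mol that is -806 kJ/mol.
Pairing penalty: 3 pairs vs 1 in the high-spin reference → 2 extra × P = 556 kJ/mol.
Overall CFSE = -806 + 556 = -250 kJ/mol.

-250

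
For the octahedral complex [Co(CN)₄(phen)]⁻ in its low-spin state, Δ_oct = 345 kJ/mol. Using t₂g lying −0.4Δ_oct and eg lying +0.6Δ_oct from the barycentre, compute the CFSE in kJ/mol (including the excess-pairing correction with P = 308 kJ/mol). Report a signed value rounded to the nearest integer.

Ligand charges: 4×(-1) from CN⁻ and 1×(+0) from phen sum to -4; with overall charge -1, Co is +3.
Co³⁺: group 9, so d-count = 9 − 3 = 6.
Configuration: t₂g⁶ eg⁰.
CFSE(orbital) = 6×(-0.4Δ_oct) + 0×(0.6Δ_oct) = -2.4Δ_oct; with Δ_oct = 345 kJ/mol that is -828 kJ/mol.
High-spin d⁶ would be t₂g⁴ eg² with 1 pair; low-spin has 3, so 2 excess pairs cost +2P = +616 kJ/mol.
Net CFSE = -828 + 616 = -212 kJ/mol.

-212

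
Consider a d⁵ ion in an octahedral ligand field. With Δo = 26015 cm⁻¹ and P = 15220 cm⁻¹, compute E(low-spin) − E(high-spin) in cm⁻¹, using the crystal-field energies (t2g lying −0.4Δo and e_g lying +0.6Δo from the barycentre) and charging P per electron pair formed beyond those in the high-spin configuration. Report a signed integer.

In the high-spin limit (t2g^3 e_g^2) the orbital term is 0.0Δo = 0 cm⁻¹, with no excess pairing.
For low-spin the configuration is t2g^5 e_g^0: orbital energy -2.0 × 26015 = -52030 cm⁻¹, and 2 additional pairs relative to high-spin add 30440 cm⁻¹, giving -21590 cm⁻¹.
E(LS) − E(HS) = -21590 − (0) = -21590 cm⁻¹.

-21590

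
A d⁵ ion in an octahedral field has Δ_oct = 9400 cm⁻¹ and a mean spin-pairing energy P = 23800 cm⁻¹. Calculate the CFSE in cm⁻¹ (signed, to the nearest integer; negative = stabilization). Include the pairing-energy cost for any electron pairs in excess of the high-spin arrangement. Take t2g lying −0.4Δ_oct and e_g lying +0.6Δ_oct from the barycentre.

Here Δ_oct < P (9400 < 23800), so the high-spin state is favoured.
That gives t2g^3 e_g^2.
Orbital CFSE = 0.0Δ_oct = 0.0 × 9400 = 0 cm⁻¹.
High-spin has no excess pairs, so no pairing correction applies.

0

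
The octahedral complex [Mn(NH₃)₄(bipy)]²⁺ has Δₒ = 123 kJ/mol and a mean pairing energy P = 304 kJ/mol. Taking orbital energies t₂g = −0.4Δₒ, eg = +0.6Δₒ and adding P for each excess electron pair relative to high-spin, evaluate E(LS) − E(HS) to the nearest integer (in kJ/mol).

Ligand charges: 4×(+0) from NH₃ and 1×(+0) from bipy sum to +0; with overall charge +2, Mn is +2.
Mn²⁺: group 7, so d-count = 7 − 2 = 5.
High-spin: t₂g³ eg², CFSE = 0.0Δₒ = 0 kJ/mol.
Low-spin t₂g⁵ eg⁰ gives -2.0Δₒ = -246 kJ/mol, but forming 2 extra pairs costs 2P = 608 kJ/mol, so E(LS) = -246 + 608 = 362 kJ/mol.
Thus E(LS) − E(HS) = 362 kJ/mol.

362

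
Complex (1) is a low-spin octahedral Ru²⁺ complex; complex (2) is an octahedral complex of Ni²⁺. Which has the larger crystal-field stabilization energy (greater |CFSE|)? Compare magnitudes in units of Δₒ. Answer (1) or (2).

(1): Ru is in group 8, so Ru²⁺ is d⁶ (8 − 2 = 6); t2g^6 e_g^0, CFSE = -2.4Δₒ.
(2): Group 10 minus oxidation state +2 gives a d⁸ configuration for Ni²⁺; t₂g⁶ eg², CFSE = -1.2Δₒ.
So (1) has the larger |CFSE|.

(1)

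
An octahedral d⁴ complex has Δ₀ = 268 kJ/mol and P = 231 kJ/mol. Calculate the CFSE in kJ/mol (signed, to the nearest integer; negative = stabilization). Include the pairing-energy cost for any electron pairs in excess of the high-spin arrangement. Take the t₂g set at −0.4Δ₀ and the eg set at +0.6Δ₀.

-198

Δ₀ > P, so pairing is preferred: the ground state is low-spin.
Configuration: t₂g⁴ eg⁰.
Orbital CFSE = -1.6Δ₀ = -1.6 × 268 = -429 kJ/mol.
Excess pairs vs high-spin: 1 − 0 = 1; pairing cost = +231 kJ/mol.
Net CFSE = -429 + 231 = -198 kJ/mol.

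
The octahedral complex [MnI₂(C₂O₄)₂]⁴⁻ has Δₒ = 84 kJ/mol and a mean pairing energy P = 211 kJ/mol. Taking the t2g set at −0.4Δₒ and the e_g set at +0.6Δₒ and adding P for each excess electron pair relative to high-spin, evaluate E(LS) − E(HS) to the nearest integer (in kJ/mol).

Ligand charges: 2×(-1) from I⁻ and 2×(-2) from C₂O₄²⁻ sum to -6; with overall charge -4, Mn is +2.
Mn²⁺: group 7, so d-count = 7 − 2 = 5.
High-spin: t2g^3 e_g^2, CFSE = 0.0Δₒ = 0 kJ/mol.
Low-spin: t2g^5 e_g^0, orbital CFSE = -2.0Δₒ = -168 kJ/mol; plus 2 excess pairs × P = +422 kJ/mol; total 254 kJ/mol.
The difference is 254 − (0) = 254 kJ/mol, so high-spin lies lower.

254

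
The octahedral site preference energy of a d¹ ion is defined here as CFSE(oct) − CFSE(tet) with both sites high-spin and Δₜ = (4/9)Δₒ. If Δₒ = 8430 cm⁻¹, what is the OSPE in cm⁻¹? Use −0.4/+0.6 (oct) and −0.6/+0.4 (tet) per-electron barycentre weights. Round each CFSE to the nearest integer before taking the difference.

Octahedral (high-spin): t2g^1 e_g^0, CFSE = 1(−0.4) + 0(+0.6) = -0.4Δₒ = -0.4 × 8430 = -3372 cm⁻¹.
Tetrahedral: e^1 t2^0, CFSE = 1(−0.6) + 0(+0.4) = -0.6Δₜ = -0.6 × (4/9) × 8430 = -2248 cm⁻¹.
OSPE = CFSE(oct) − CFSE(tet) = -3372 − (-2248) = -1124 cm⁻¹.

-1124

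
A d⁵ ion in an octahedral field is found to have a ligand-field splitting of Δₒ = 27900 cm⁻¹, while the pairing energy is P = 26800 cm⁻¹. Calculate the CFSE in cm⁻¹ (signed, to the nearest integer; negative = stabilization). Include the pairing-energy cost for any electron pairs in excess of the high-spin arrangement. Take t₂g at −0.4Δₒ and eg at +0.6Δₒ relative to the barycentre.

-2200

Δₒ > P, so pairing is preferred: the ground state is low-spin.
That gives t₂g⁵ eg⁰.
Orbital CFSE = -2.0Δₒ = -2.0 × 27900 = -55800 cm⁻¹.
Excess pairs vs high-spin: 2 − 0 = 2; pairing cost = +53600 cm⁻¹.
Net CFSE = -55800 + 53600 = -2200 cm⁻¹.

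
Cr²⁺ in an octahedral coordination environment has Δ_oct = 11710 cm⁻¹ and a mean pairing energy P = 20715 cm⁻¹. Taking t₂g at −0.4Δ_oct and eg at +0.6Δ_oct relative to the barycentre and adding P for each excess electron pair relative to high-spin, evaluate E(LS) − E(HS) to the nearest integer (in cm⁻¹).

Cr is in group 6, so Cr²⁺ is d⁴ (6 − 2 = 4).
In the high-spin limit (t₂g³ eg¹) the orbital term is -0.6Δ_oct = -7026 cm⁻¹, with no excess pairing.
Low-spin t₂g⁴ eg⁰ gives -1.6Δ_oct = -18736 cm⁻¹, but forming 1 extra pair costs 1P = 20715 cm⁻¹, so E(LS) = -18736 + 20715 = 1979 cm⁻¹.
E(LS) − E(HS) = 1979 − (-7026) = 9005 cm⁻¹.

9005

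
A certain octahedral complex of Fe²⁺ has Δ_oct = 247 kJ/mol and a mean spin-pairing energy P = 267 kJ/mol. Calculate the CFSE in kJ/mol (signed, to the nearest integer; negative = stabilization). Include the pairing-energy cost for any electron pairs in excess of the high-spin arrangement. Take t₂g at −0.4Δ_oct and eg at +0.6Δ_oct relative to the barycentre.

Fe sits in group 8; removing 2 electrons leaves Fe²⁺ with 8 − 2 = 6 d electrons.
Since Δ_oct = 247 kJ/mol < P = 267 kJ/mol, the complex adopts the high-spin configuration.
That gives t₂g⁴ eg².
Orbital CFSE = -0.4Δ_oct = -0.4 × 247 = -99 kJ/mol.
High-spin has no excess pairs, so no pairing correction applies.

-99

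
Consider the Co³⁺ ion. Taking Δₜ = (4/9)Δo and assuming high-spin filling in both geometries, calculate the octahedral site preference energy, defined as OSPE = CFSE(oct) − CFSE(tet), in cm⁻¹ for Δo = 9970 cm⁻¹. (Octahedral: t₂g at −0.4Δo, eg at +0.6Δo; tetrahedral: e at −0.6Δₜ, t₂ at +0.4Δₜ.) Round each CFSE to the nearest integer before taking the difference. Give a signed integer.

-1329

Group 9 minus oxidation state +3 gives a d⁶ configuration for Co³⁺.
Octahedral (high-spin): t₂g⁴ eg², CFSE = 4(−0.4) + 2(+0.6) = -0.4Δo = -0.4 × 9970 = -3988 cm⁻¹.
Tetrahedral e³ t₂³ gives -0.6Δₜ = -0.6 × (4/9) × 9970 = -2659 cm⁻¹.
OSPE = -3988 − (-2659) = -1329 cm⁻¹.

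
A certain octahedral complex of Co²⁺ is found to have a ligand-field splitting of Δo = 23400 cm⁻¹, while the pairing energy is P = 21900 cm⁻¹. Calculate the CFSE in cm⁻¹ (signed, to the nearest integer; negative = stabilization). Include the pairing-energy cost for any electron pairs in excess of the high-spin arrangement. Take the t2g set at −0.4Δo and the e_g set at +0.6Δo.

Group 9 minus oxidation state +2 gives a d⁷ configuration for Co²⁺.
Δo > P, so pairing is preferred: the ground state is low-spin.
Configuration: t2g^6 e_g^1.
Orbital CFSE = -1.8Δo = -1.8 × 23400 = -42120 cm⁻¹.
Excess pairs vs high-spin: 3 − 2 = 1; pairing cost = +21900 cm⁻¹.
Net CFSE = -42120 + 21900 = -20220 cm⁻¹.

-20220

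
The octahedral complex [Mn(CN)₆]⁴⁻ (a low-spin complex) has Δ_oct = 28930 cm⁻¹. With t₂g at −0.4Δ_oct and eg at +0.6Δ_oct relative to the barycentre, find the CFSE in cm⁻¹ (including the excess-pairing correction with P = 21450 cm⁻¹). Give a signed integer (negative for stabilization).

-14960

Each CN⁻ contributes -1; 6 × (-1) = -6. With overall charge -4, Mn is in the +2 oxidation state.
Mn sits in group 7; removing 2 electrons leaves Mn²⁺ with 7 − 2 = 5 d electrons.
Electron filling gives t₂g⁵ eg⁰.
Orbital CFSE = 5(-0.4) + 0(0.6) = -2.0Δ_oct = -2.0 × 28930 = -57860 cm⁻¹.
Relative to high-spin t₂g³ eg² (0 paired), the low-spin configuration has 2 additional pairs, contributing +2 × 21450 = +42900 cm⁻¹.
Combining: -57860 + 42900 = -14960 cm⁻¹.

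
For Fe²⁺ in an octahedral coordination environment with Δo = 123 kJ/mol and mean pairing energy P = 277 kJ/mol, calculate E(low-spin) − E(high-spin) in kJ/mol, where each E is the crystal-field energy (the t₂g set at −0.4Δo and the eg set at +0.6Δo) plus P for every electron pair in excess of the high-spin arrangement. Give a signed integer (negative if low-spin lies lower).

308

Group 8 minus oxidation state +2 gives a d⁶ configuration for Fe²⁺.
High-spin d⁶ fills as t₂g⁴ eg² with CFSE 4(−0.4) + 2(+0.6) = -0.4Δo = -49 kJ/mol.
Low-spin: t₂g⁶ eg⁰, orbital CFSE = -2.4Δo = -295 kJ/mol; plus 2 excess pairs × P = +554 kJ/mol; total 259 kJ/mol.
Thus E(LS) − E(HS) = 308 kJ/mol.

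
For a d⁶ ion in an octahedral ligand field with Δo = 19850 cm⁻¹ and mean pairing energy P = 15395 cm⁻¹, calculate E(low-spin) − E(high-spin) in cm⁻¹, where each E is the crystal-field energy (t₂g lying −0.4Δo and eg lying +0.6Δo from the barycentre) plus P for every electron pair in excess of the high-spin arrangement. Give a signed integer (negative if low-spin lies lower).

-8910

High-spin: t₂g⁴ eg², CFSE = -0.4Δo = -7940 cm⁻¹.
For low-spin the configuration is t₂g⁶ eg⁰: orbital energy -2.4 × 19850 = -47640 cm⁻¹, and 2 additional pairs relative to high-spin add 30790 cm⁻¹, giving -16850 cm⁻¹.
Thus E(LS) − E(HS) = -8910 cm⁻¹.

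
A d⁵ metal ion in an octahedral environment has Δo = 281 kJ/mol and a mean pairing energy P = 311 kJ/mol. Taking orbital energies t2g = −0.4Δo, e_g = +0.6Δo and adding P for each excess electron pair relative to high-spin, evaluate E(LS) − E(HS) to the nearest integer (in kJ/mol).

60

In the high-spin limit (t2g^3 e_g^2) the orbital term is 0.0Δo = 0 kJ/mol, with no excess pairing.
Low-spin: t2g^5 e_g^0, orbital CFSE = -2.0Δo = -562 kJ/mol; plus 2 excess pairs × P = +622 kJ/mol; total 60 kJ/mol.
The difference is 60 − (0) = 60 kJ/mol, so high-spin lies lower.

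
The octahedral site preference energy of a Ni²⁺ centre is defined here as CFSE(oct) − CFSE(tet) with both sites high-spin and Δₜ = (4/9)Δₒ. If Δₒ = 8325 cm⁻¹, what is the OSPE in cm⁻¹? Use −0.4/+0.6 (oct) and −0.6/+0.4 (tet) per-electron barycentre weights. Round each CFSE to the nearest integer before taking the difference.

-7030

Ni is in group 10, so Ni²⁺ is d⁸ (10 − 2 = 8).
Octahedral high-spin t₂g⁶ eg²: CFSE = -1.2 × 8325 = -9990 cm⁻¹.
In a tetrahedral site the filling is e⁴ t₂⁴: CFSE(tet) = -0.8Δₜ = -0.8 × (4/9)(8325) = -2960 cm⁻¹.
Subtracting, OSPE = -9990 − (-2960) = -7030 cm⁻¹.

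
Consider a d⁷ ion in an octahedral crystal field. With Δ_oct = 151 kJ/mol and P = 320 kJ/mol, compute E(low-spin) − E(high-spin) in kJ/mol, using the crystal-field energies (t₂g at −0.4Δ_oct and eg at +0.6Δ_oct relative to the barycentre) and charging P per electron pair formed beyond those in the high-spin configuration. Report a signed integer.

High-spin: t₂g⁵ eg², CFSE = -0.8Δ_oct = -121 kJ/mol.
For low-spin the configuration is t₂g⁶ eg¹: orbital energy -1.8 × 151 = -272 kJ/mol, and 1 additional pair relative to high-spin adds 320 kJ/mol, giving 48 kJ/mol.
Thus E(LS) − E(HS) = 169 kJ/mol.

169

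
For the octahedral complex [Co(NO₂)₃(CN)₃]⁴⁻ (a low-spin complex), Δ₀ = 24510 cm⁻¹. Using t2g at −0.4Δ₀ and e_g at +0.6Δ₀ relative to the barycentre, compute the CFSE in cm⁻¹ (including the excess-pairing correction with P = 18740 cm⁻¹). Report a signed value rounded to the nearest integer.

Ligand charges: 3×(-1) from NO₂⁻ and 3×(-1) from CN⁻ sum to -6; with overall charge -4, Co is +2.
Group 9 minus oxidation state +2 gives a d⁷ configuration for Co²⁺.
Electron filling gives t2g^6 e_g^1.
CFSE(orbital) = 6×(-0.4Δ₀) + 1×(0.6Δ₀) = -1.8Δ₀; with Δ₀ = 24510 cm⁻¹ that is -44118 cm⁻¹.
Pairing penalty: 3 pairs vs 2 in the high-spin reference → 1 extra × P = 18740 cm⁻¹.
Combining: -44118 + 18740 = -25378 cm⁻¹.

-25378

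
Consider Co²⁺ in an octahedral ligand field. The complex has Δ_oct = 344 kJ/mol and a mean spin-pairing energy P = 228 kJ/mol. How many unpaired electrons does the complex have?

Co²⁺: group 9, so d-count = 9 − 2 = 7.
Since Δ_oct = 344 kJ/mol > P = 228 kJ/mol, the complex adopts the low-spin configuration.
That gives t₂g⁶ eg¹.
Unpaired electrons: 1.

1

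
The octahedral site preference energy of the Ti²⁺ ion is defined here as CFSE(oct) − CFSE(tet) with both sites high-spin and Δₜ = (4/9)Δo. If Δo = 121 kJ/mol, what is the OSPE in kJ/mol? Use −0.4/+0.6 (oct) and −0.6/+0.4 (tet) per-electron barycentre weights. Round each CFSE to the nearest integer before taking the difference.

Ti sits in group 4; removing 2 electrons leaves Ti²⁺ with 4 − 2 = 2 d electrons.
Octahedral high-spin t₂g² eg⁰: CFSE = -0.8 × 121 = -97 kJ/mol.
In a tetrahedral site the filling is e² t₂⁰: CFSE(tet) = -1.2Δₜ = -1.2 × (4/9)(121) = -65 kJ/mol.
OSPE = CFSE(oct) − CFSE(tet) = -97 − (-65) = -32 kJ/mol.

-32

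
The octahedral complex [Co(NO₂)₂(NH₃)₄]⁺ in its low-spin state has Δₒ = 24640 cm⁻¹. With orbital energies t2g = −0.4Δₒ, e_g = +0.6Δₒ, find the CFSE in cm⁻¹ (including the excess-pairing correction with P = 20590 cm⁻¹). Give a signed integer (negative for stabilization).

-17956

Ligand charges: 2×(-1) from NO₂⁻ and 4×(+0) from NH₃ sum to -2; with overall charge +1, Co is +3.
Co³⁺: group 9, so d-count = 9 − 3 = 6.
Electron filling gives t2g^6 e_g^0.
CFSE(orbital) = 6×(-0.4Δₒ) + 0×(0.6Δₒ) = -2.4Δₒ; with Δₒ = 24640 cm⁻¹ that is -59136 cm⁻¹.
Pairing penalty: 3 pairs vs 1 in the high-spin reference → 2 extra × P = 41180 cm⁻¹.
Overall CFSE = -59136 + 41180 = -17956 cm⁻¹.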